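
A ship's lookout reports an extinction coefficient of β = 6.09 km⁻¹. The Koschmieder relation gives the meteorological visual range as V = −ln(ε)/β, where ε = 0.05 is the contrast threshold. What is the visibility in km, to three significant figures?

V = −ln(0.05) / 6.09 = 2.996 / 6.09 = 0.4919 km.

0.492 km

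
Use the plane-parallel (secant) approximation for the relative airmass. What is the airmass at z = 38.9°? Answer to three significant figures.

X = sec z = 1/cos 38.9° = 1/0.7782 = 1.2849.

1.28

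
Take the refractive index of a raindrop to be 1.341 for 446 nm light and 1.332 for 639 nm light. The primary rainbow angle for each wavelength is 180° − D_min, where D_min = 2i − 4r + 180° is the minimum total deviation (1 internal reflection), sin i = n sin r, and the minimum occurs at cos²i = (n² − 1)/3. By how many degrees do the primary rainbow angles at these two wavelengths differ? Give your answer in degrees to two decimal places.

At 446 nm (n = 1.341): cos²i = 0.26609 → i = 58.946°, r = 39.705°, D_min = 139.071°, rainbow angle = 40.929°.
At 639 nm (n = 1.332): cos²i = 0.25807 → i = 59.469°, r = 40.290°, D_min = 137.776°, rainbow angle = 42.224°.
Angular width = |40.929° − 42.224°| = 1.295°.

1.29°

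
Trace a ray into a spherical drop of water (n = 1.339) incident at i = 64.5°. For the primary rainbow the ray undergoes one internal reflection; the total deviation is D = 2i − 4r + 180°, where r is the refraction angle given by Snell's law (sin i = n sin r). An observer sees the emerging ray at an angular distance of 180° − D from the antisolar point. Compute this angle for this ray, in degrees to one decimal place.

40.5°

sin r = sin 64.5° / 1.339 = 0.9026/1.339 = 0.6741; r = 42.38°.
D = 2·64.5° − 4·42.38° + 180° = 129.00° − 169.53° + 180° = 139.47°.
Angle from antisolar point = 180° − D = 40.53°.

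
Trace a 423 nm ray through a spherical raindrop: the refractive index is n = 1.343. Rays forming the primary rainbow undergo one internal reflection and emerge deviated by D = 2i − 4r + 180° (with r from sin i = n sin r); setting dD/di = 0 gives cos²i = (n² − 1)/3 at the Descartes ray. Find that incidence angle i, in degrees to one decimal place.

cos²i = (1.343² − 1)/3 = (1.80365 − 1)/3 = 0.26788.
cos i = 0.51757, so i = 58.830°.

58.8°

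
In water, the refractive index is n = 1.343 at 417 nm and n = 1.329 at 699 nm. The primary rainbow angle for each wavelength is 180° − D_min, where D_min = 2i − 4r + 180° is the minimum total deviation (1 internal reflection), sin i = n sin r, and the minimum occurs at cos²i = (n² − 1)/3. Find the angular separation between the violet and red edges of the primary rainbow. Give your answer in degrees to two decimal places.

2.02°

At 417 nm (n = 1.343): cos²i = 0.26788 → i = 58.830°, r = 39.577°, D_min = 139.354°, rainbow angle = 40.646°.
At 699 nm (n = 1.329): cos²i = 0.25541 → i = 59.643°, r = 40.487°, D_min = 137.337°, rainbow angle = 42.663°.
Angular width = |40.646° − 42.663°| = 2.017°.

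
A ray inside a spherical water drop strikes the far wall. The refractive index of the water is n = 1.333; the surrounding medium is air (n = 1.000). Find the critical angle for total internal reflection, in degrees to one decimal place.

48.6°

sin θ_c = n_air / n = 1.000 / 1.333 = 0.7502.
θ_c = arcsin(0.7502) = 48.61°.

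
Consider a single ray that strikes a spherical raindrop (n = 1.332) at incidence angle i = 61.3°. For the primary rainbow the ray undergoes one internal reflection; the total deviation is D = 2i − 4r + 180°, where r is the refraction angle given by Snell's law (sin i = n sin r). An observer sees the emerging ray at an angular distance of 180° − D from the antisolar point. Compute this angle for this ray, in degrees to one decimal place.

42.1°

sin r = sin 61.3° / 1.332 = 0.8771/1.332 = 0.6585; r = 41.19°.
D = 2·61.3° − 4·41.19° + 180° = 122.60° − 164.75° + 180° = 137.85°.
Angle from antisolar point = 180° − D = 42.15°.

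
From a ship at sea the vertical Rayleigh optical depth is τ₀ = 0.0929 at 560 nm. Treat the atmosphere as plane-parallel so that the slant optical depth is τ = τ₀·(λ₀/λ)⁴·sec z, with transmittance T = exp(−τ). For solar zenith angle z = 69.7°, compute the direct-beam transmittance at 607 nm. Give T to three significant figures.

sec 69.7° = 2.8824.
τ = 0.0929 × (560/607)⁴ × 2.8824 = 0.0929 × 0.7244 × 2.8824 = 0.1940.
T = exp(−0.1940) = 0.8237.

0.824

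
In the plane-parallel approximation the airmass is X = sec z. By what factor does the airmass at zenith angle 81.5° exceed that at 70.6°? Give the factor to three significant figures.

2.25

X(81.5°)/X(70.6°) = sec 81.5° / sec 70.6° = cos 70.6° / cos 81.5° = 0.3322/0.1478 = 2.2472.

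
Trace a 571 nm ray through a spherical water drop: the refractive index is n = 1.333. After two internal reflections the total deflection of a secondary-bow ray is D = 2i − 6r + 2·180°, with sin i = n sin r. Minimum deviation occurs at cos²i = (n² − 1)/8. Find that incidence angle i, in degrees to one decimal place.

71.8°

cos²i = (1.333² − 1)/8 = (1.77689 − 1)/8 = 0.09711.
cos i = 0.31163, so i = 71.843°.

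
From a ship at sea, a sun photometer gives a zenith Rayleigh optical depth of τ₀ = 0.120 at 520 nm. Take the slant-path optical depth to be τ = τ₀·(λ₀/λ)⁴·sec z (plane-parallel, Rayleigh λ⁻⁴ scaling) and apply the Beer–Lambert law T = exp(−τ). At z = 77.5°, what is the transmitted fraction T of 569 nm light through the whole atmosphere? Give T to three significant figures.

sec 77.5° = 4.6202.
τ = 0.120 × (520/569)⁴ × 4.6202 = 0.120 × 0.6975 × 4.6202 = 0.3867.
T = exp(−0.3867) = 0.6793.

0.679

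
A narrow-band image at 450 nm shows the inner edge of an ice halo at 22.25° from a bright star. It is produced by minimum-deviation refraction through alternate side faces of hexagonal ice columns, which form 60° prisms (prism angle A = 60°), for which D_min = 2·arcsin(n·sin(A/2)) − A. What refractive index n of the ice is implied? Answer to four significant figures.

1.315

Rearranging: n = sin((D_min + A)/2) / sin(A/2).
(D_min + A)/2 = (22.25° + 60°)/2 = 41.125°.
n = sin 41.125° / sin 30° = 0.6577 / 0.5000 = 1.3154.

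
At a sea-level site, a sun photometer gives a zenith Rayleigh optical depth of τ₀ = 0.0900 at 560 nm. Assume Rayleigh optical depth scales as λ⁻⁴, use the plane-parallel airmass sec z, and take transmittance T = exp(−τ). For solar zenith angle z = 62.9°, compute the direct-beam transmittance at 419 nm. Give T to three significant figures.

0.532

sec 62.9° = 2.1952.
τ = 0.0900 × (560/419)⁴ × 2.1952 = 0.0900 × 3.1908 × 2.1952 = 0.6304.
T = exp(−0.6304) = 0.5324.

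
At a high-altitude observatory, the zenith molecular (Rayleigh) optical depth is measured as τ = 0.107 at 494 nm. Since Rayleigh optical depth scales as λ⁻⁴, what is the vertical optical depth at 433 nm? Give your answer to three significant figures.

0.181

τ(433 nm) = τ(494 nm) × (494/433)⁴ = 0.107 × (1.1409)⁴ = 0.107 × 1.6942 = 0.1813.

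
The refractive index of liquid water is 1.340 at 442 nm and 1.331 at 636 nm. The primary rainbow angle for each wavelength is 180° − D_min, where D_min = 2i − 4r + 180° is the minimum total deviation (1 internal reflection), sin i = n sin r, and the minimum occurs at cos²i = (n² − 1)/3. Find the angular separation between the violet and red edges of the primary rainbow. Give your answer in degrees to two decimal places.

At 442 nm (n = 1.340): cos²i = 0.26520 → i = 59.004°, r = 39.770°, D_min = 138.929°, rainbow angle = 41.071°.
At 636 nm (n = 1.331): cos²i = 0.25719 → i = 59.527°, r = 40.356°, D_min = 137.630°, rainbow angle = 42.370°.
Angular width = |41.071° − 42.370°| = 1.299°.

1.30°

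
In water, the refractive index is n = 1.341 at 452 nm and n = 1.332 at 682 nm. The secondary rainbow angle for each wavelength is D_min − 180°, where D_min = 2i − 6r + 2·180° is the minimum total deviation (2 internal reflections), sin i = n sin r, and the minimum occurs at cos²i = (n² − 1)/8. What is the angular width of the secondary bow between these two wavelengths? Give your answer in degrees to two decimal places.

At 452 nm (n = 1.341): cos²i = 0.09979 → i = 71.586°, r = 45.034°, D_min = 232.966°, rainbow angle = 52.966°.
At 682 nm (n = 1.332): cos²i = 0.09678 → i = 71.875°, r = 45.520°, D_min = 230.628°, rainbow angle = 50.628°.
Angular width = |52.966° − 50.628°| = 2.337°.

2.34°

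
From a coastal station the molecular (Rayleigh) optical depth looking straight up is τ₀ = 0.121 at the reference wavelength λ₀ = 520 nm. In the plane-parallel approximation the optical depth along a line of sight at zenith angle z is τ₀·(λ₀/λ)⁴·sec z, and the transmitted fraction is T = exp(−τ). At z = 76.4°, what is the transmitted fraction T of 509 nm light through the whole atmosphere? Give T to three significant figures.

0.571

sec 76.4° = 4.2527.
τ = 0.121 × (520/509)⁴ × 4.2527 = 0.121 × 1.0893 × 4.2527 = 0.5605.
T = exp(−0.5605) = 0.5709.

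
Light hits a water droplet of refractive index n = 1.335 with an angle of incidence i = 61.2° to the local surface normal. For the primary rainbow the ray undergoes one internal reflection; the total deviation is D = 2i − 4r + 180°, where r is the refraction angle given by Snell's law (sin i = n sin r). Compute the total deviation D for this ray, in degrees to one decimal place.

138.3°

sin r = sin 61.2° / 1.335 = 0.8763/1.335 = 0.6564; r = 41.03°.
D = 2·61.2° − 4·41.03° + 180° = 122.40° − 164.11° + 180° = 138.29°.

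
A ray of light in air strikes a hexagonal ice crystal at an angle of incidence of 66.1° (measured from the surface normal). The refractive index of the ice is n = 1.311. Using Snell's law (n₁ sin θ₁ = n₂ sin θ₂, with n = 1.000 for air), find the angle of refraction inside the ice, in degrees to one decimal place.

Snell: sin θ_r = sin θ_i / n = sin 66.1° / 1.311 = 0.9143 / 1.311 = 0.6974.
θ_r = arcsin(0.6974) = 44.22°.

44.2°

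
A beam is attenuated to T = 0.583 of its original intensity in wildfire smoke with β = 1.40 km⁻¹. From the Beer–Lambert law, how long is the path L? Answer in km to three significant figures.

Beer–Lambert: T = exp(−βL) ⇒ L = −ln(T)/β = −ln(0.583)/1.40 = 0.5396/1.40 = 0.3854 km.

0.385 km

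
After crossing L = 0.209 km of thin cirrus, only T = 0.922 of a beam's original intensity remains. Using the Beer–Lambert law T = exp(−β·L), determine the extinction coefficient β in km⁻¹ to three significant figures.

0.389 km⁻¹

Beer–Lambert: T = exp(−βL) ⇒ β = −ln(T)/L = −ln(0.922)/0.209 = 0.0812/0.209 = 0.3886 km⁻¹.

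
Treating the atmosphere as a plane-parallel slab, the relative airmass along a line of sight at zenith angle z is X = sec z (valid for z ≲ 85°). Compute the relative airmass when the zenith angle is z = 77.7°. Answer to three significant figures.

X = sec z = 1/cos 77.7° = 1/0.2130 = 4.6942.

4.69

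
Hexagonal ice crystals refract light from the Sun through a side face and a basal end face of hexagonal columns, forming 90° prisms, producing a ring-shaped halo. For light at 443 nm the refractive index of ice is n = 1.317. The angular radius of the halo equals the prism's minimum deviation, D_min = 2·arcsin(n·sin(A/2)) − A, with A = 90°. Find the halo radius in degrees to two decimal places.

n·sin(A/2) = 1.317 × sin 45° = 1.317 × 0.7071 = 0.9313.
D_min = 2·arcsin(0.9313) − 90° = 2 × 68.632° − 90° = 47.264°.

47.26°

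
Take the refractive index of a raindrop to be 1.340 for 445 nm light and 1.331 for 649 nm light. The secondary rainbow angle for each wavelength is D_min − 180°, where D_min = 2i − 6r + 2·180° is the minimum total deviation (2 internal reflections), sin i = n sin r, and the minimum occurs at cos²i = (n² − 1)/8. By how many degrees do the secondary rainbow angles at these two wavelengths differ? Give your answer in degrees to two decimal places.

2.34°

At 445 nm (n = 1.340): cos²i = 0.09945 → i = 71.618°, r = 45.088°, D_min = 232.709°, rainbow angle = 52.709°.
At 649 nm (n = 1.331): cos²i = 0.09645 → i = 71.907°, r = 45.575°, D_min = 230.365°, rainbow angle = 50.365°.
Angular width = |52.709° − 50.365°| = 2.344°.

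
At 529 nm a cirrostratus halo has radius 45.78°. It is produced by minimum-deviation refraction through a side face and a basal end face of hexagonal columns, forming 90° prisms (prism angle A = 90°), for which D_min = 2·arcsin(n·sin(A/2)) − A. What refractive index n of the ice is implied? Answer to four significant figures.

Rearranging: n = sin((D_min + A)/2) / sin(A/2).
(D_min + A)/2 = (45.78° + 90°)/2 = 67.890°.
n = sin 67.890° / sin 45° = 0.9265 / 0.7071 = 1.3102.

1.310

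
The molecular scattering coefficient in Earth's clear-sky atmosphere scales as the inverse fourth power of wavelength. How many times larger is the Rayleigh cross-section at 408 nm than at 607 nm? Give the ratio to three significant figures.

4.90

Rayleigh scattering ∝ λ⁻⁴, so the ratio of coefficients is the inverse fourth power of the wavelength ratio.
σ(408)/σ(607) = (607/408)⁴ = (1.4877)⁴ = 4.899.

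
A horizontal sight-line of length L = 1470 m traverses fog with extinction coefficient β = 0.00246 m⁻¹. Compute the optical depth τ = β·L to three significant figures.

3.62

τ = β·L = 0.00246 × 1470 = 3.6162.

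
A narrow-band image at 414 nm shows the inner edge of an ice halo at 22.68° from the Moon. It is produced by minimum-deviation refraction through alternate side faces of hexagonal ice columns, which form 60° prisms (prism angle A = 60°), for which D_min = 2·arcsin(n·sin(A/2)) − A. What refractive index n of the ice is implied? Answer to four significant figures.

Rearranging: n = sin((D_min + A)/2) / sin(A/2).
(D_min + A)/2 = (22.68° + 60°)/2 = 41.340°.
n = sin 41.340° / sin 30° = 0.6605 / 0.5000 = 1.3211.

1.321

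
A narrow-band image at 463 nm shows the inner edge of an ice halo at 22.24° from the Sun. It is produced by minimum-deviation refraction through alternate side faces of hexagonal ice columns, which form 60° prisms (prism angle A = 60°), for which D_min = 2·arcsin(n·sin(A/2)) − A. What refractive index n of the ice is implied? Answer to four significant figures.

1.315

Rearranging: n = sin((D_min + A)/2) / sin(A/2).
(D_min + A)/2 = (22.24° + 60°)/2 = 41.120°.
n = sin 41.120° / sin 30° = 0.6576 / 0.5000 = 1.3153.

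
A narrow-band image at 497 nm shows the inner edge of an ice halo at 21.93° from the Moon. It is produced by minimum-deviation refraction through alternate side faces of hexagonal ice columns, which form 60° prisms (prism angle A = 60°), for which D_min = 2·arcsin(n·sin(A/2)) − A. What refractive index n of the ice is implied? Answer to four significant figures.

Rearranging: n = sin((D_min + A)/2) / sin(A/2).
(D_min + A)/2 = (21.93° + 60°)/2 = 40.965°.
n = sin 40.965° / sin 30° = 0.6556 / 0.5000 = 1.3112.

1.311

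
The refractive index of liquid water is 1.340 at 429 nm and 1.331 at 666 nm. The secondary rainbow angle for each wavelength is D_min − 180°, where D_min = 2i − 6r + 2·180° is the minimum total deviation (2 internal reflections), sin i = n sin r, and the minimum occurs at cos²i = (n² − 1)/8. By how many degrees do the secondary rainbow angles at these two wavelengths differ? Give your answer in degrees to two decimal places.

2.34°

At 429 nm (n = 1.340): cos²i = 0.09945 → i = 71.618°, r = 45.088°, D_min = 232.709°, rainbow angle = 52.709°.
At 666 nm (n = 1.331): cos²i = 0.09645 → i = 71.907°, r = 45.575°, D_min = 230.365°, rainbow angle = 50.365°.
Angular width = |52.709° − 50.365°| = 2.344°.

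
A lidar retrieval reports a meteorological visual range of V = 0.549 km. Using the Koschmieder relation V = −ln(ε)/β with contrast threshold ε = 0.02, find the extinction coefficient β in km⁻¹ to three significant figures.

β = −ln(0.02) / V = 3.912 / 0.549 = 7.1257 km⁻¹.

7.13 km⁻¹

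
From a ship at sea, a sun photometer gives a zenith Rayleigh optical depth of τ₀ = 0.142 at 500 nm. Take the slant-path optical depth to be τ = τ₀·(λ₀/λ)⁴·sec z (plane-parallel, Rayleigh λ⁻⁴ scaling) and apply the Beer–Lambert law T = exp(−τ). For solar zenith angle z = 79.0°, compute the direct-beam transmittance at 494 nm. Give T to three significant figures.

sec 79.0° = 5.2408.
τ = 0.142 × (500/494)⁴ × 5.2408 = 0.142 × 1.0495 × 5.2408 = 0.7810.
T = exp(−0.7810) = 0.4579.

0.458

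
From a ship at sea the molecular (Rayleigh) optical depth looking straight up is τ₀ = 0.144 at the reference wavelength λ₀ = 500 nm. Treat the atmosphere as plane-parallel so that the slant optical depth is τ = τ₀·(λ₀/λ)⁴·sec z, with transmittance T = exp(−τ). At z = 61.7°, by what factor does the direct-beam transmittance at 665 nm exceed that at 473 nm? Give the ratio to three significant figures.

Airmass: sec 61.7° = 2.1093.
τ(665 nm) = 0.144 × (500/665)⁴ × 2.1093 = 0.144 × 0.3196 × 2.1093 = 0.0971.
τ(473 nm) = 0.144 × (500/473)⁴ × 2.1093 = 0.144 × 1.2486 × 2.1093 = 0.3793.
T(665)/T(473) = exp(τ_B − τ_A) = exp(0.2822) = 1.3260.

1.33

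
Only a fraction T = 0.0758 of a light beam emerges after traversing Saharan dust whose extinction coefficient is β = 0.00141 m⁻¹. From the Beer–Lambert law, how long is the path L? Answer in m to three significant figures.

1830 m

Beer–Lambert: T = exp(−βL) ⇒ L = −ln(T)/β = −ln(0.0758)/0.00141 = 2.5797/0.00141 = 1830 m.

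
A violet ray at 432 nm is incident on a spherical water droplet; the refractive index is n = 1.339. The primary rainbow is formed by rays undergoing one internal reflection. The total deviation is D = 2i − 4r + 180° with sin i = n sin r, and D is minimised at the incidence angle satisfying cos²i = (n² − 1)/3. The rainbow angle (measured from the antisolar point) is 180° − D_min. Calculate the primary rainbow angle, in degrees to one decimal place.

41.2°

cos²i = (1.79292 − 1)/3 = 0.26431; i = arccos(0.51411) = 59.062°.
sin r = sin 59.062°/1.339 = 0.64057; r = 39.834°.
D_min = 2·59.062° − 4·39.834° + 180° = 138.786°.
Rainbow angle = 180° − D_min = 41.214°.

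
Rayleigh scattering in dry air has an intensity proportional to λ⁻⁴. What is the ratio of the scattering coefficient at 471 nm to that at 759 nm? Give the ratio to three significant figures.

Rayleigh scattering ∝ λ⁻⁴, so the ratio of coefficients is the inverse fourth power of the wavelength ratio.
σ(471)/σ(759) = (759/471)⁴ = (1.6115)⁴ = 6.743.

6.74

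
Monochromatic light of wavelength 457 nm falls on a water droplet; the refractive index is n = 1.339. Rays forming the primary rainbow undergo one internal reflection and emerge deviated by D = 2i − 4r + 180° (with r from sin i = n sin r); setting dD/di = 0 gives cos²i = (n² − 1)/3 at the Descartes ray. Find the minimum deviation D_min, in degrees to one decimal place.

cos²i = (1.79292 − 1)/3 = 0.26431; i = arccos(0.51411) = 59.062°.
sin r = sin 59.062°/1.339 = 0.64057; r = 39.834°.
D_min = 2·59.062° − 4·39.834° + 180° = 138.786°.

138.8°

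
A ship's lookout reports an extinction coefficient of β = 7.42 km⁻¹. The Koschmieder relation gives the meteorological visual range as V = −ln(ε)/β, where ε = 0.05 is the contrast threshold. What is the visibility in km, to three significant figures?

0.404 km

V = −ln(0.05) / 7.42 = 2.996 / 7.42 = 0.4037 km.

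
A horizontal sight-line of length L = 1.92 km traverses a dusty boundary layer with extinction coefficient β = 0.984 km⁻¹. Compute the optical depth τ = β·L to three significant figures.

1.89

τ = β·L = 0.984 × 1.92 = 1.8893.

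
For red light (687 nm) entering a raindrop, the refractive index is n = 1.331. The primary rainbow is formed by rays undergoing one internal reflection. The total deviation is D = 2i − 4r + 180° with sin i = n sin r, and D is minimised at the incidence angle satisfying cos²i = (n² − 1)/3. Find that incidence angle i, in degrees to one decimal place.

cos²i = (1.331² − 1)/3 = (1.77156 − 1)/3 = 0.25719.
cos i = 0.50714, so i = 59.527°.

59.5°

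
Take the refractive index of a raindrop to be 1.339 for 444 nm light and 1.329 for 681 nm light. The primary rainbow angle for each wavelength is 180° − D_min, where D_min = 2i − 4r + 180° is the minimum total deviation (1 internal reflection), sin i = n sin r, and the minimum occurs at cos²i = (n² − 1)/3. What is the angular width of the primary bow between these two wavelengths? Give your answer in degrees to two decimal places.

At 444 nm (n = 1.339): cos²i = 0.26431 → i = 59.062°, r = 39.834°, D_min = 138.786°, rainbow angle = 41.214°.
At 681 nm (n = 1.329): cos²i = 0.25541 → i = 59.643°, r = 40.487°, D_min = 137.337°, rainbow angle = 42.663°.
Angular width = |41.214° − 42.663°| = 1.450°.

1.45°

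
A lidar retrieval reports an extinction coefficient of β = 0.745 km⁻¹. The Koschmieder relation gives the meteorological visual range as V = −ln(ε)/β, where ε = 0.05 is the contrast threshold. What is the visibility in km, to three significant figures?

4.02 km

V = −ln(0.05) / 0.745 = 2.996 / 0.745 = 4.0211 km.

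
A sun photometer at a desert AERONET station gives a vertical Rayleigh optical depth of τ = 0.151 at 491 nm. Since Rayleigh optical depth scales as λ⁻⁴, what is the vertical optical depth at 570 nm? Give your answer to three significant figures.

τ(570 nm) = τ(491 nm) × (491/570)⁴ = 0.151 × (0.8614)⁴ = 0.151 × 0.5506 = 0.0831.

0.0831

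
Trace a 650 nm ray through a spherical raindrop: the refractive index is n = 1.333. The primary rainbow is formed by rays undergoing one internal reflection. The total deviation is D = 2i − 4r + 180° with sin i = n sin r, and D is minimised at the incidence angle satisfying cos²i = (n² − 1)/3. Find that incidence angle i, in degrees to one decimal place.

cos²i = (1.333² − 1)/3 = (1.77689 − 1)/3 = 0.25896.
cos i = 0.50888, so i = 59.410°.

59.4°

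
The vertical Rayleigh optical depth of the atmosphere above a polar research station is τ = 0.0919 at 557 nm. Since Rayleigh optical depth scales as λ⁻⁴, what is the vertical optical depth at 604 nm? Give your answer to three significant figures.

0.0665

τ(604 nm) = τ(557 nm) × (557/604)⁴ = 0.0919 × (0.9222)⁴ = 0.0919 × 0.7232 = 0.0665.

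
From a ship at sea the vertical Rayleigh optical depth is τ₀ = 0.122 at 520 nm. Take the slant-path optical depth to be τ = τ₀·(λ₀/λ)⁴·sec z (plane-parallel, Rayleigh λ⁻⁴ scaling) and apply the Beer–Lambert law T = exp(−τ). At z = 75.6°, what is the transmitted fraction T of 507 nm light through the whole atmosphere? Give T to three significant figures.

sec 75.6° = 4.0211.
τ = 0.122 × (520/507)⁴ × 4.0211 = 0.122 × 1.1066 × 4.0211 = 0.5429.
T = exp(−0.5429) = 0.5811.

0.581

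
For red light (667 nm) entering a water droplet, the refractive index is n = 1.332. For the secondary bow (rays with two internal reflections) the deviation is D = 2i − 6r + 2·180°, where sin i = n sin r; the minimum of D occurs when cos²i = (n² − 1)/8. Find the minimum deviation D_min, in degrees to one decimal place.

230.6°

cos²i = (1.77422 − 1)/8 = 0.09678; i = arccos(0.31109) = 71.875°.
sin r = sin 71.875°/1.332 = 0.71350; r = 45.520°.
D_min = 2·71.875° − 6·45.520° + 360° = 230.628°.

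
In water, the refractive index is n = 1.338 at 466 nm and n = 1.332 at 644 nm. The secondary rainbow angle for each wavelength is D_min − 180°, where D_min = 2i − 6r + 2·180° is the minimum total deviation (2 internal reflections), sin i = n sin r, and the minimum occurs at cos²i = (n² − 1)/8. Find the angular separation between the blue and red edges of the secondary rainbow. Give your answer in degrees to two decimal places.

At 466 nm (n = 1.338): cos²i = 0.09878 → i = 71.682°, r = 45.195°, D_min = 232.193°, rainbow angle = 52.193°.
At 644 nm (n = 1.332): cos²i = 0.09678 → i = 71.875°, r = 45.520°, D_min = 230.628°, rainbow angle = 50.628°.
Angular width = |52.193° − 50.628°| = 1.564°.

1.56°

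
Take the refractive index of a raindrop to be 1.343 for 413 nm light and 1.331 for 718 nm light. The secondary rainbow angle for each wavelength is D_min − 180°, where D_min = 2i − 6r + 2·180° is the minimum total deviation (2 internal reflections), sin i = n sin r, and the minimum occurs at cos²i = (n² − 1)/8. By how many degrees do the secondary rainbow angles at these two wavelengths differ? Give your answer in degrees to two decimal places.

3.11°

At 413 nm (n = 1.343): cos²i = 0.10046 → i = 71.522°, r = 44.928°, D_min = 233.478°, rainbow angle = 53.478°.
At 718 nm (n = 1.331): cos²i = 0.09645 → i = 71.907°, r = 45.575°, D_min = 230.365°, rainbow angle = 50.365°.
Angular width = |53.478° − 50.365°| = 3.113°.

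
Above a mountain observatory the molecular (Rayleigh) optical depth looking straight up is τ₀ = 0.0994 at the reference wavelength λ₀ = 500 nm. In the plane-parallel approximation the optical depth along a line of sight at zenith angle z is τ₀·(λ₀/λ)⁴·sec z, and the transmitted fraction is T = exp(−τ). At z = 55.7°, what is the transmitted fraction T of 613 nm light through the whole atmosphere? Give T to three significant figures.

sec 55.7° = 1.7745.
τ = 0.0994 × (500/613)⁴ × 1.7745 = 0.0994 × 0.4426 × 1.7745 = 0.0781.
T = exp(−0.0781) = 0.9249.

0.925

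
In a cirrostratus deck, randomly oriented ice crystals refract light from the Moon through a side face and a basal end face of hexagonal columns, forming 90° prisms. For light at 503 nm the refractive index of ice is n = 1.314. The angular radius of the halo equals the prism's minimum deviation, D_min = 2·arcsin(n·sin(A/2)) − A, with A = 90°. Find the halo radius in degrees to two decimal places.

n·sin(A/2) = 1.314 × sin 45° = 1.314 × 0.7071 = 0.9291.
D_min = 2·arcsin(0.9291) − 90° = 2 × 68.301° − 90° = 46.602°.

46.60°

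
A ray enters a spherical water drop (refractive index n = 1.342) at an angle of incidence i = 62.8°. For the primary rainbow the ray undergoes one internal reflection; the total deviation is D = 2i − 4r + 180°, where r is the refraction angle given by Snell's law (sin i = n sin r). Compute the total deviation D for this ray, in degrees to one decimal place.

sin r = sin 62.8° / 1.342 = 0.8894/1.342 = 0.6628; r = 41.51°.
D = 2·62.8° − 4·41.51° + 180° = 125.60° − 166.04° + 180° = 139.56°.

139.6°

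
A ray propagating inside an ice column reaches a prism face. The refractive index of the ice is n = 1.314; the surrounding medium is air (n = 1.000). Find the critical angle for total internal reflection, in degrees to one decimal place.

sin θ_c = n_air / n = 1.000 / 1.314 = 0.7610.
θ_c = arcsin(0.7610) = 49.56°.

49.6°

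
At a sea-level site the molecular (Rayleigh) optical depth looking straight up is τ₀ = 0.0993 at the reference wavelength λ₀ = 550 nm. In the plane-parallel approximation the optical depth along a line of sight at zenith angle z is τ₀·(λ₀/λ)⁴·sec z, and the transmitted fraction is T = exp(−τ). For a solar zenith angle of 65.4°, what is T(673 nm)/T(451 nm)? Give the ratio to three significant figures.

1.52

Airmass: sec 65.4° = 2.4022.
τ(673 nm) = 0.0993 × (550/673)⁴ × 2.4022 = 0.0993 × 0.4461 × 2.4022 = 0.1064.
τ(451 nm) = 0.0993 × (550/451)⁴ × 2.4022 = 0.0993 × 2.2118 × 2.4022 = 0.5276.
T(673)/T(451) = exp(τ_B − τ_A) = exp(0.4212) = 1.5238.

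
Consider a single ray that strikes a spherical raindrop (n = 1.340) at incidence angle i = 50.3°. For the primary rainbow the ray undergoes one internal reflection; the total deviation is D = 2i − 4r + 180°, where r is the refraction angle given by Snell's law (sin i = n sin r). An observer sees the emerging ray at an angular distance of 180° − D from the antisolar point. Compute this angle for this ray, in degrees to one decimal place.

sin r = sin 50.3° / 1.340 = 0.7694/1.340 = 0.5742; r = 35.04°.
D = 2·50.3° − 4·35.04° + 180° = 100.60° − 140.17° + 180° = 140.43°.
Angle from antisolar point = 180° − D = 39.57°.

39.6°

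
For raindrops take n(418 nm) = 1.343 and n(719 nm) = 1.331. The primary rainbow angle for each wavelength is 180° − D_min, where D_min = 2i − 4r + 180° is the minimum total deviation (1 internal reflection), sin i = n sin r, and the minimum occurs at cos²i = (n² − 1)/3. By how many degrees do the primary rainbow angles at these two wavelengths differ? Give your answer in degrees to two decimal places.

1.72°

At 418 nm (n = 1.343): cos²i = 0.26788 → i = 58.830°, r = 39.577°, D_min = 139.354°, rainbow angle = 40.646°.
At 719 nm (n = 1.331): cos²i = 0.25719 → i = 59.527°, r = 40.356°, D_min = 137.630°, rainbow angle = 42.370°.
Angular width = |40.646° − 42.370°| = 1.724°.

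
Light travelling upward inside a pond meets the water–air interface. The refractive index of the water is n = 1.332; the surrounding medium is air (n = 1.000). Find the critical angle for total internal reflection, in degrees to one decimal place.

sin θ_c = n_air / n = 1.000 / 1.332 = 0.7508.
θ_c = arcsin(0.7508) = 48.66°.

48.7°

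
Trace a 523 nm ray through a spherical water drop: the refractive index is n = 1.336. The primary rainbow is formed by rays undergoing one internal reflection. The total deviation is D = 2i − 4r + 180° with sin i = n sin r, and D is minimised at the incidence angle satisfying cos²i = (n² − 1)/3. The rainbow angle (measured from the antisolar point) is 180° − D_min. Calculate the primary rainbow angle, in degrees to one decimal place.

cos²i = (1.78490 − 1)/3 = 0.26163; i = arccos(0.51150) = 59.236°.
sin r = sin 59.236°/1.336 = 0.64318; r = 40.029°.
D_min = 2·59.236° − 4·40.029° + 180° = 138.356°.
Rainbow angle = 180° − D_min = 41.644°.

41.6°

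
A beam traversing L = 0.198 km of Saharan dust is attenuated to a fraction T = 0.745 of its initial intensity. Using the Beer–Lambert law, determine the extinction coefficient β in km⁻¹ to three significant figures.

1.49 km⁻¹

Beer–Lambert: T = exp(−βL) ⇒ β = −ln(T)/L = −ln(0.745)/0.198 = 0.2944/0.198 = 1.487 km⁻¹.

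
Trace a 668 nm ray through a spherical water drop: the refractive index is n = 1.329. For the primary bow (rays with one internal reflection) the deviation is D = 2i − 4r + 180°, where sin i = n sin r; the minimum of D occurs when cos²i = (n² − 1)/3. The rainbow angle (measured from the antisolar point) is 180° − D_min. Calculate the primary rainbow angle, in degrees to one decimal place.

cos²i = (1.76624 − 1)/3 = 0.25541; i = arccos(0.50538) = 59.643°.
sin r = sin 59.643°/1.329 = 0.64928; r = 40.487°.
D_min = 2·59.643° − 4·40.487° + 180° = 137.337°.
Rainbow angle = 180° − D_min = 42.663°.

42.7°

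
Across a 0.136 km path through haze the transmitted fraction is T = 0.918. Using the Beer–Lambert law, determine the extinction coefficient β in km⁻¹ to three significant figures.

Beer–Lambert: T = exp(−βL) ⇒ β = −ln(T)/L = −ln(0.918)/0.136 = 0.0856/0.136 = 0.6291 km⁻¹.

0.629 km⁻¹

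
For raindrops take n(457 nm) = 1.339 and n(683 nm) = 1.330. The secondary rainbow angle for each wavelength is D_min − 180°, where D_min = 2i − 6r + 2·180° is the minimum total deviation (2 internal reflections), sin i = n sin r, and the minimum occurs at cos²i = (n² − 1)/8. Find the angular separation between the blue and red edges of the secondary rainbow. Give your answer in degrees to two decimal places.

2.35°

At 457 nm (n = 1.339): cos²i = 0.09912 → i = 71.650°, r = 45.141°, D_min = 232.451°, rainbow angle = 52.451°.
At 683 nm (n = 1.330): cos²i = 0.09611 → i = 71.940°, r = 45.630°, D_min = 230.101°, rainbow angle = 50.101°.
Angular width = |52.451° − 50.101°| = 2.350°.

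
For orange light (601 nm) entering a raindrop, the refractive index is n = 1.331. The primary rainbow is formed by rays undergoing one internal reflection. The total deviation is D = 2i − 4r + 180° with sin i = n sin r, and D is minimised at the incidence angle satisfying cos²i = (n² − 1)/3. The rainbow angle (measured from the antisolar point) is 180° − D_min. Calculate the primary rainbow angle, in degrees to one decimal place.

cos²i = (1.77156 − 1)/3 = 0.25719; i = arccos(0.50714) = 59.527°.
sin r = sin 59.527°/1.331 = 0.64753; r = 40.356°.
D_min = 2·59.527° − 4·40.356° + 180° = 137.630°.
Rainbow angle = 180° − D_min = 42.370°.

42.4°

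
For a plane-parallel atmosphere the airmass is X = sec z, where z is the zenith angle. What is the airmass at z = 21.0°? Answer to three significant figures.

X = sec z = 1/cos 21.0° = 1/0.9336 = 1.0711.

1.07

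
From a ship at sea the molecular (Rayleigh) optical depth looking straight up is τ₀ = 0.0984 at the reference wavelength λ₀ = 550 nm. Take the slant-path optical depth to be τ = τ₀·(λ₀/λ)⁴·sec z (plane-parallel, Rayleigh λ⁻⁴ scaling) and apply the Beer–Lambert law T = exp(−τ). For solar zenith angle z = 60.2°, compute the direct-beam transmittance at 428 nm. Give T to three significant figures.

0.583

sec 60.2° = 2.0122.
τ = 0.0984 × (550/428)⁴ × 2.0122 = 0.0984 × 2.7269 × 2.0122 = 0.5399.
T = exp(−0.5399) = 0.5828.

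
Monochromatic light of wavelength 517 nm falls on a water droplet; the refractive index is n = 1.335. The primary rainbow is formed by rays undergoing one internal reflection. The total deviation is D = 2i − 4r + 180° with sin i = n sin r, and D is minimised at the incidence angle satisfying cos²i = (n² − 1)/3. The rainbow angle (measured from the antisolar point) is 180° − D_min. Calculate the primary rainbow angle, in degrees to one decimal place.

41.8°

cos²i = (1.78222 − 1)/3 = 0.26074; i = arccos(0.51063) = 59.294°.
sin r = sin 59.294°/1.335 = 0.64405; r = 40.094°.
D_min = 2·59.294° − 4·40.094° + 180° = 138.212°.
Rainbow angle = 180° − D_min = 41.788°.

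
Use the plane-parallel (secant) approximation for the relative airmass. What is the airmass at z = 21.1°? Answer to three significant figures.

1.07

X = sec z = 1/cos 21.1° = 1/0.9330 = 1.0719.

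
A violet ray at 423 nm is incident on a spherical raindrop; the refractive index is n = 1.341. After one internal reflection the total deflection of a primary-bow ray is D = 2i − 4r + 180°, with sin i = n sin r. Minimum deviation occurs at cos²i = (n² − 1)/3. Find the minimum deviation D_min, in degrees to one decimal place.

139.1°

cos²i = (1.79828 − 1)/3 = 0.26609; i = arccos(0.51584) = 58.946°.
sin r = sin 58.946°/1.341 = 0.63884; r = 39.705°.
D_min = 2·58.946° − 4·39.705° + 180° = 139.071°.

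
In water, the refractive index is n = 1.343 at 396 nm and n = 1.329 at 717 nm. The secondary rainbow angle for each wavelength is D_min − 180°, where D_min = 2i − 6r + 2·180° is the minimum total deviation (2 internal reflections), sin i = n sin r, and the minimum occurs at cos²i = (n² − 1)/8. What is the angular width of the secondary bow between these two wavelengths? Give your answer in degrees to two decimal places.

At 396 nm (n = 1.343): cos²i = 0.10046 → i = 71.522°, r = 44.928°, D_min = 233.478°, rainbow angle = 53.478°.
At 717 nm (n = 1.329): cos²i = 0.09578 → i = 71.972°, r = 45.685°, D_min = 229.837°, rainbow angle = 49.837°.
Angular width = |53.478° − 49.837°| = 3.641°.

3.64°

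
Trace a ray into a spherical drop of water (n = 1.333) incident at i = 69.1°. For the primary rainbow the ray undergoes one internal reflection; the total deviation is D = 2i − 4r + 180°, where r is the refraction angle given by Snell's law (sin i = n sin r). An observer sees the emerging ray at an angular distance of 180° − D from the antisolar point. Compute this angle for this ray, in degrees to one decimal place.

39.8°

sin r = sin 69.1° / 1.333 = 0.9342/1.333 = 0.7008; r = 44.49°.
D = 2·69.1° − 4·44.49° + 180° = 138.20° − 177.97° + 180° = 140.23°.
Angle from antisolar point = 180° − D = 39.77°.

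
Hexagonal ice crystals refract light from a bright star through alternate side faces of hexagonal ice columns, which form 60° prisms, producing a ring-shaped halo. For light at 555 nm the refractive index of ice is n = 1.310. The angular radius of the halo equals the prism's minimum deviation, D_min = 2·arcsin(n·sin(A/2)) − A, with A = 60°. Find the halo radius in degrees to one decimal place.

n·sin(A/2) = 1.310 × sin 30° = 1.310 × 0.5000 = 0.6550.
D_min = 2·arcsin(0.6550) − 60° = 2 × 40.920° − 60° = 21.839°.

21.8°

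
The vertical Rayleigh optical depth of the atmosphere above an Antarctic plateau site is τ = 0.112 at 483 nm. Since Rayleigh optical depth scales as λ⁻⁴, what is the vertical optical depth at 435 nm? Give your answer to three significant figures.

τ(435 nm) = τ(483 nm) × (483/435)⁴ = 0.112 × (1.1103)⁴ = 0.112 × 1.5200 = 0.1702.

0.170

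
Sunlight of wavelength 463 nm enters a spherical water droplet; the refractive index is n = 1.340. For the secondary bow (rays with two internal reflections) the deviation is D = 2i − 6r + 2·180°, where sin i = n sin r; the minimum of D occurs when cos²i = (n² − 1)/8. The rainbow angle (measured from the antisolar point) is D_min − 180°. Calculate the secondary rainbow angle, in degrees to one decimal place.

52.7°

cos²i = (1.79560 − 1)/8 = 0.09945; i = arccos(0.31536) = 71.618°.
sin r = sin 71.618°/1.340 = 0.70819; r = 45.088°.
D_min = 2·71.618° − 6·45.088° + 360° = 232.709°.
Rainbow angle = D_min − 180° = 52.709°.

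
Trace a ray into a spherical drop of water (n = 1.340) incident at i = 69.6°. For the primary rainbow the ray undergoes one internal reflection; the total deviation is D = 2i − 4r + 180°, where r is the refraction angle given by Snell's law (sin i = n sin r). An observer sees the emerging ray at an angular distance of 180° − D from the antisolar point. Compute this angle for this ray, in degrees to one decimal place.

38.3°

sin r = sin 69.6° / 1.340 = 0.9373/1.340 = 0.6995; r = 44.38°.
D = 2·69.6° − 4·44.38° + 180° = 139.20° − 177.54° + 180° = 141.66°.
Angle from antisolar point = 180° − D = 38.34°.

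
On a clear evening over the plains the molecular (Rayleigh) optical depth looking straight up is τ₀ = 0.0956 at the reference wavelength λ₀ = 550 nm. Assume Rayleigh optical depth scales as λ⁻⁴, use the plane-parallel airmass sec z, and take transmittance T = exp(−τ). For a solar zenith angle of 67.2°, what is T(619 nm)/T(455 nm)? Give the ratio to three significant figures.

1.45

Airmass: sec 67.2° = 2.5805.
τ(619 nm) = 0.0956 × (550/619)⁴ × 2.5805 = 0.0956 × 0.6233 × 2.5805 = 0.1538.
τ(455 nm) = 0.0956 × (550/455)⁴ × 2.5805 = 0.0956 × 2.1350 × 2.5805 = 0.5267.
T(619)/T(455) = exp(τ_B − τ_A) = exp(0.3729) = 1.4520.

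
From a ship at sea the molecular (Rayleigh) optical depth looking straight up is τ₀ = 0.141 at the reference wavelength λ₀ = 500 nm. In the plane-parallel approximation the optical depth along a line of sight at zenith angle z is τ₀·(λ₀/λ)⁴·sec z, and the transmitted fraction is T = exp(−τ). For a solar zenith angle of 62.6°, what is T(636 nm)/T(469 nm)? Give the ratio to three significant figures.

Airmass: sec 62.6° = 2.1730.
τ(636 nm) = 0.141 × (500/636)⁴ × 2.1730 = 0.141 × 0.3820 × 2.1730 = 0.1170.
τ(469 nm) = 0.141 × (500/469)⁴ × 2.1730 = 0.141 × 1.2918 × 2.1730 = 0.3958.
T(636)/T(469) = exp(τ_B − τ_A) = exp(0.2787) = 1.3215.

1.32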